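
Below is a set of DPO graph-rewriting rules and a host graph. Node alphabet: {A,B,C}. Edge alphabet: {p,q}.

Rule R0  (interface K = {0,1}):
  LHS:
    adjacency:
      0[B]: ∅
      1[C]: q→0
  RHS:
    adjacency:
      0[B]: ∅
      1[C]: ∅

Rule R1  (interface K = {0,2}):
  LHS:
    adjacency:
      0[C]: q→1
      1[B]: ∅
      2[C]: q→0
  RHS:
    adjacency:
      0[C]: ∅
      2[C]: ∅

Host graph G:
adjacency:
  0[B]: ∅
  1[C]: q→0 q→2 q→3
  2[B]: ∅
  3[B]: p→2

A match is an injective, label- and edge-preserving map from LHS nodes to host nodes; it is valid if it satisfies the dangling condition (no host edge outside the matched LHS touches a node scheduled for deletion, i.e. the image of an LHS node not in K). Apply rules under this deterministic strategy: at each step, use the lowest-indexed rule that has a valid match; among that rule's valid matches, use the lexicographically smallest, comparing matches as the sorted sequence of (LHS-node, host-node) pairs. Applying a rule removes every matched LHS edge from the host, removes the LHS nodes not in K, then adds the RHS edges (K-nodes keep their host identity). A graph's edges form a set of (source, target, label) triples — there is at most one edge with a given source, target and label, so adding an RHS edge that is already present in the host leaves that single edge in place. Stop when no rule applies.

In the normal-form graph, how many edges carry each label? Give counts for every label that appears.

[0] host  ⇒  4 nodes, 4 edges  {1-q->0 1-q->2 1-q->3 3-p->2}
[1] R0 @ {0↦0, 1↦1}  ⇒  4 nodes, 3 edges  {1-q->2 1-q->3 3-p->2}
[2] R0 @ {0↦2, 1↦1}  ⇒  4 nodes, 2 edges  {1-q->3 3-p->2}
[3] R0 @ {0↦3, 1↦1}  ⇒  4 nodes, 1 edges  {3-p->2}
final graph: no rule applies after step 3
NF edges: [(3, 2, 'p')]

Answer: p:1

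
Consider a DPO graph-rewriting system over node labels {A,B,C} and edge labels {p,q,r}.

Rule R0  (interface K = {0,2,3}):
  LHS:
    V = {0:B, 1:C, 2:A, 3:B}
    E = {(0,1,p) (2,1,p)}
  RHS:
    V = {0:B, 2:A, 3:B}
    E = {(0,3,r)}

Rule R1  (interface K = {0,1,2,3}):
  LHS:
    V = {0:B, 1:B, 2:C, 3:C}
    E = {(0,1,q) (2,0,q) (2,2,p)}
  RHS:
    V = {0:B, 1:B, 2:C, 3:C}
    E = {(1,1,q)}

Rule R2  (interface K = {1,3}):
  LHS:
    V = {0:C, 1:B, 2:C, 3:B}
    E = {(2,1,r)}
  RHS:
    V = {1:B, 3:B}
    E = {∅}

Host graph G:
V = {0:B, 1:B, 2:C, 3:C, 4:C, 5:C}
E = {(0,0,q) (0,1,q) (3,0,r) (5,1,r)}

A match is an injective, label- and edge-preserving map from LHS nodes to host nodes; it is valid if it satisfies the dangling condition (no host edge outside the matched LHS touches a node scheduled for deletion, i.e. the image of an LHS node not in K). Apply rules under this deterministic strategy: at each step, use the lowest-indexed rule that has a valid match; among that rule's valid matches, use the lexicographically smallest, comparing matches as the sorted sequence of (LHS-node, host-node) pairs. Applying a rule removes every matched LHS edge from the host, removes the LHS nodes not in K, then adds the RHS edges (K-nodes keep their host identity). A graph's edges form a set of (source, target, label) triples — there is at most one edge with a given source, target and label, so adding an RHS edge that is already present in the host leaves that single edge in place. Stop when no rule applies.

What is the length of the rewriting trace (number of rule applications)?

initial: |V|=6 |E|=4  E = 0-q->0 0-q->1 3-r->0 5-r->1
step 1: apply R2 at {0↦2, 1↦0, 2↦3, 3↦1}  → |V|=4 |E|=3  E = 0-q->0 0-q->1 5-r->1
step 2: apply R2 at {0↦4, 1↦1, 2↦5, 3↦0}  → |V|=2 |E|=2  E = 0-q->0 0-q->1
halt: no rule applies after step 2

Answer: 2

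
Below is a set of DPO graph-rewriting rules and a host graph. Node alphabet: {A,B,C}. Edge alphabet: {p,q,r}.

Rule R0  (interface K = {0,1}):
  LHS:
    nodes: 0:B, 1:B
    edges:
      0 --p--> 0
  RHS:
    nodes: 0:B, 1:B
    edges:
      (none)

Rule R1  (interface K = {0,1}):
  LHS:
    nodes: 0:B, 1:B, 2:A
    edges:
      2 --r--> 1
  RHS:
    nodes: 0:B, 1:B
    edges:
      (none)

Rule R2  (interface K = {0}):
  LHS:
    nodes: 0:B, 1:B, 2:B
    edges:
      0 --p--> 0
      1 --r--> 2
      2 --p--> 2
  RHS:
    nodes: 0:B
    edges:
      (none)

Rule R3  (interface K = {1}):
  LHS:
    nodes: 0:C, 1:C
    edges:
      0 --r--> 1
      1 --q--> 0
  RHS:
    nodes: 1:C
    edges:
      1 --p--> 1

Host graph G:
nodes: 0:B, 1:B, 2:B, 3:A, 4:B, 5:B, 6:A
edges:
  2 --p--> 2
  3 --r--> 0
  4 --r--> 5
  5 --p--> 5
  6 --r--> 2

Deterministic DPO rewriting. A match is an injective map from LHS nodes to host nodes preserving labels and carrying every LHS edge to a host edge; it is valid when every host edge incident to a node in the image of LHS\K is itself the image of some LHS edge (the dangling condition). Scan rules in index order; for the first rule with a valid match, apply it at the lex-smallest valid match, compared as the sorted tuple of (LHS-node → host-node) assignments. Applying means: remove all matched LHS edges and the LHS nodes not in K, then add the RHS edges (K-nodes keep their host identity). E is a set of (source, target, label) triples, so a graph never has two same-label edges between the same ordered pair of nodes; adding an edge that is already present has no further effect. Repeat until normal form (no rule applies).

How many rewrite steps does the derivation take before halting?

Answer: 4

Steps:
[0] host  ⇒  7 nodes, 5 edges  {2-p->2 3-r->0 4-r->5 5-p->5 6-r->2}
[1] R0 @ {0↦2, 1↦0}  ⇒  7 nodes, 4 edges  {3-r->0 4-r->5 5-p->5 6-r->2}
[2] R0 @ {0↦5, 1↦0}  ⇒  7 nodes, 3 edges  {3-r->0 4-r->5 6-r->2}
[3] R1 @ {0↦0, 1↦2, 2↦6}  ⇒  6 nodes, 2 edges  {3-r->0 4-r->5}
[4] R1 @ {0↦1, 1↦0, 2↦3}  ⇒  5 nodes, 1 edges  {4-r->5}
final graph: no rule applies after step 4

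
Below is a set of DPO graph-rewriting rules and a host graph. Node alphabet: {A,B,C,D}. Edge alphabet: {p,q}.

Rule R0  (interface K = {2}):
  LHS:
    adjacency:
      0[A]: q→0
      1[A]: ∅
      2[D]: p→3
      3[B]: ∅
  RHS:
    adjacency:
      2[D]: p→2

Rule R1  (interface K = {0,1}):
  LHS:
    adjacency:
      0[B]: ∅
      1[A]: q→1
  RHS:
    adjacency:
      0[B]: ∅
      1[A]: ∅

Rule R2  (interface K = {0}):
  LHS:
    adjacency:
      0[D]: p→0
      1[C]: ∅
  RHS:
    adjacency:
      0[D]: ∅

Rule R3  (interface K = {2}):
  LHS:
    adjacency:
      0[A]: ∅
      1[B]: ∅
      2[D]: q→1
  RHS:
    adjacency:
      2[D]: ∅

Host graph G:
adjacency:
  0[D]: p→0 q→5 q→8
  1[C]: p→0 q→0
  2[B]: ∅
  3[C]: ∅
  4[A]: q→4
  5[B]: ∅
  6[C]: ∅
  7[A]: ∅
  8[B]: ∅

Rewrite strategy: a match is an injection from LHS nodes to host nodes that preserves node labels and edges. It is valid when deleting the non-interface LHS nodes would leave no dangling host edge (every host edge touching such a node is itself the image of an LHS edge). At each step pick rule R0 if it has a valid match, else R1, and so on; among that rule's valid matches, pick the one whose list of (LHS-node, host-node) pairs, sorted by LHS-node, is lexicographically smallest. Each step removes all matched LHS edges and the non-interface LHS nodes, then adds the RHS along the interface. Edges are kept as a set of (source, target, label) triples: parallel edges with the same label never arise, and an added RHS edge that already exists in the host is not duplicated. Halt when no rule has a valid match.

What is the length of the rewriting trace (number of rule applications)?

Answer: 4

Derivation:
[0] host  ⇒  9 nodes, 6 edges  {0-p->0 0-q->5 0-q->8 1-p->0 1-q->0 4-q->4}
[1] R1 @ {0↦2, 1↦4}  ⇒  9 nodes, 5 edges  {0-p->0 0-q->5 0-q->8 1-p->0 1-q->0}
[2] R2 @ {0↦0, 1↦3}  ⇒  8 nodes, 4 edges  {0-q->5 0-q->8 1-p->0 1-q->0}
[3] R3 @ {0↦4, 1↦5, 2↦0}  ⇒  6 nodes, 3 edges  {0-q->8 1-p->0 1-q->0}
[4] R3 @ {0↦7, 1↦8, 2↦0}  ⇒  4 nodes, 2 edges  {1-p->0 1-q->0}
normal form: no rule applies after step 4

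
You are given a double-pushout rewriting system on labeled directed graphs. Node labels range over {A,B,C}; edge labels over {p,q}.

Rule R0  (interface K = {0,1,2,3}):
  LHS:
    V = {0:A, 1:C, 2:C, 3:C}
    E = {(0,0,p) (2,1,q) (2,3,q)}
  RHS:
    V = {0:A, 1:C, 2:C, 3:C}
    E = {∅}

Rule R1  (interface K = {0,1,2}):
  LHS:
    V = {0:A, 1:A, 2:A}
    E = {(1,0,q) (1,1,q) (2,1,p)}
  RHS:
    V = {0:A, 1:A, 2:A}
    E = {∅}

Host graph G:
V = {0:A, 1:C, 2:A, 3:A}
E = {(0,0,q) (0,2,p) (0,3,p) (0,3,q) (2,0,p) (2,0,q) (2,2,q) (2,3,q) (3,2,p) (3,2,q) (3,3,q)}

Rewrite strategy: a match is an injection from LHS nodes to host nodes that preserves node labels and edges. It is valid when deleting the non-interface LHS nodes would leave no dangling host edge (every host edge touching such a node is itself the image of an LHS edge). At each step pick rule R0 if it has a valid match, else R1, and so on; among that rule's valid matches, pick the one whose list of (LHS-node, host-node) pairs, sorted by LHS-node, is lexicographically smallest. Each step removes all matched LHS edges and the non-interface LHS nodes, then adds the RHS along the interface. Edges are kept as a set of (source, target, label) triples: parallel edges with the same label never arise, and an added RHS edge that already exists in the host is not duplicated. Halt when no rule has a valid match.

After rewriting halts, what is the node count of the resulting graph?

Answer: 4

Rewrite trace:
initial: |V|=4 |E|=11  E = 0-q->0 0-p->2 0-p->3 0-q->3 2-p->0 2-q->0 2-q->2 2-q->3 3-p->2 3-q->2 3-q->3
step 1: apply R1 at {0↦0, 1↦2, 2↦3}  → |V|=4 |E|=8  E = 0-q->0 0-p->2 0-p->3 0-q->3 2-p->0 2-q->3 3-q->2 3-q->3
step 2: apply R1 at {0↦2, 1↦3, 2↦0}  → |V|=4 |E|=5  E = 0-q->0 0-p->2 0-q->3 2-p->0 2-q->3
step 3: apply R1 at {0↦3, 1↦0, 2↦2}  → |V|=4 |E|=2  E = 0-p->2 2-q->3
normal form: no rule applies after step 3
NF nodes: {0:A, 1:C, 2:A, 3:A}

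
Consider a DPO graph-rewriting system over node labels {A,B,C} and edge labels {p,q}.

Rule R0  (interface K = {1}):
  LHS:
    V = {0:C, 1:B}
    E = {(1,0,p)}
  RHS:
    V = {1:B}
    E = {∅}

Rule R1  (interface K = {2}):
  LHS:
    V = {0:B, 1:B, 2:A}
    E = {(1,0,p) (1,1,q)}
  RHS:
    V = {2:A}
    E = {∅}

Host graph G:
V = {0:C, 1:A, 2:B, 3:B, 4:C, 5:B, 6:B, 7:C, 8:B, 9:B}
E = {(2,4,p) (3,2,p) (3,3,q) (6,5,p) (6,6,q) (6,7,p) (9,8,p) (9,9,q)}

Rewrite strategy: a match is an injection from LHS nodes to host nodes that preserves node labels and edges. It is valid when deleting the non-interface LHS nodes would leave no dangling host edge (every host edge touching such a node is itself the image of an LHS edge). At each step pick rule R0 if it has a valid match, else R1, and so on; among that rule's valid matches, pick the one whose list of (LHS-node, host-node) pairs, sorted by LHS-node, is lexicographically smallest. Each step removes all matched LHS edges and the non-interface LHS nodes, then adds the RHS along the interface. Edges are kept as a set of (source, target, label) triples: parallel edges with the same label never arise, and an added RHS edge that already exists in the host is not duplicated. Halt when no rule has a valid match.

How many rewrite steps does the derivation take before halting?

initial: |V|=10 |E|=8  E = 2-p->4 3-p->2 3-q->3 6-p->5 6-q->6 6-p->7 9-p->8 9-q->9
step 1: apply R0 at {0↦4, 1↦2}  → |V|=9 |E|=7  E = 3-p->2 3-q->3 6-p->5 6-q->6 6-p->7 9-p->8 9-q->9
step 2: apply R0 at {0↦7, 1↦6}  → |V|=8 |E|=6  E = 3-p->2 3-q->3 6-p->5 6-q->6 9-p->8 9-q->9
step 3: apply R1 at {0↦2, 1↦3, 2↦1}  → |V|=6 |E|=4  E = 6-p->5 6-q->6 9-p->8 9-q->9
step 4: apply R1 at {0↦5, 1↦6, 2↦1}  → |V|=4 |E|=2  E = 9-p->8 9-q->9
step 5: apply R1 at {0↦8, 1↦9, 2↦1}  → |V|=2 |E|=0  E = ∅
normal form: no rule applies after step 5

Answer: 5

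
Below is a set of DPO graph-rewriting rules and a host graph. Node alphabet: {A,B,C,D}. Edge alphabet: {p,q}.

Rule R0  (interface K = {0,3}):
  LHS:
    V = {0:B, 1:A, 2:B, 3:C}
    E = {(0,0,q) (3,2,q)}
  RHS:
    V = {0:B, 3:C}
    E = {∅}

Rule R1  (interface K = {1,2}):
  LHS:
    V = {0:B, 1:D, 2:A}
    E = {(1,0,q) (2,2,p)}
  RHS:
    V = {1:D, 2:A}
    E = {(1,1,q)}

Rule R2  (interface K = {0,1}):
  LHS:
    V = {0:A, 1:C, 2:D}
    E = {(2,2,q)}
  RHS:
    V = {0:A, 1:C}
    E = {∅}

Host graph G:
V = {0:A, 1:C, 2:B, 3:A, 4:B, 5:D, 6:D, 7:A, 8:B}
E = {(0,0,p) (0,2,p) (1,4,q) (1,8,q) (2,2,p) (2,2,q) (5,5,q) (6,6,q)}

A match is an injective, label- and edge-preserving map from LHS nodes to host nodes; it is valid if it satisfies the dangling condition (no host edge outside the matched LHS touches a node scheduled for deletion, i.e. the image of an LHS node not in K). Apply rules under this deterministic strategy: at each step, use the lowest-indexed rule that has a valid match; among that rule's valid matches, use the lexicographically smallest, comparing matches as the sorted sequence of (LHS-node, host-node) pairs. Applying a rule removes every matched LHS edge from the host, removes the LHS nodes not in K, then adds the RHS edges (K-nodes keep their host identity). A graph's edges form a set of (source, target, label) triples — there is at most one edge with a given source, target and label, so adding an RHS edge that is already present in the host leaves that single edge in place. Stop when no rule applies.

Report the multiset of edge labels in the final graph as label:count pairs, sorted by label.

Answer: p:3 q:1

Derivation:
start.  V:9 E:8  edges: 0-p->0 0-p->2 1-q->4 1-q->8 2-p->2 2-q->2 5-q->5 6-q->6
1. fire R0 via {0↦2, 1↦3, 2↦4, 3↦1}  →  V:7 E:6  edges: 0-p->0 0-p->2 1-q->8 2-p->2 5-q->5 6-q->6
2. fire R2 via {0↦0, 1↦1, 2↦5}  →  V:6 E:5  edges: 0-p->0 0-p->2 1-q->8 2-p->2 6-q->6
3. fire R2 via {0↦0, 1↦1, 2↦6}  →  V:5 E:4  edges: 0-p->0 0-p->2 1-q->8 2-p->2
final graph: no rule applies after step 3
NF edges: [(0, 0, 'p'), (0, 2, 'p'), (1, 8, 'q'), (2, 2, 'p')]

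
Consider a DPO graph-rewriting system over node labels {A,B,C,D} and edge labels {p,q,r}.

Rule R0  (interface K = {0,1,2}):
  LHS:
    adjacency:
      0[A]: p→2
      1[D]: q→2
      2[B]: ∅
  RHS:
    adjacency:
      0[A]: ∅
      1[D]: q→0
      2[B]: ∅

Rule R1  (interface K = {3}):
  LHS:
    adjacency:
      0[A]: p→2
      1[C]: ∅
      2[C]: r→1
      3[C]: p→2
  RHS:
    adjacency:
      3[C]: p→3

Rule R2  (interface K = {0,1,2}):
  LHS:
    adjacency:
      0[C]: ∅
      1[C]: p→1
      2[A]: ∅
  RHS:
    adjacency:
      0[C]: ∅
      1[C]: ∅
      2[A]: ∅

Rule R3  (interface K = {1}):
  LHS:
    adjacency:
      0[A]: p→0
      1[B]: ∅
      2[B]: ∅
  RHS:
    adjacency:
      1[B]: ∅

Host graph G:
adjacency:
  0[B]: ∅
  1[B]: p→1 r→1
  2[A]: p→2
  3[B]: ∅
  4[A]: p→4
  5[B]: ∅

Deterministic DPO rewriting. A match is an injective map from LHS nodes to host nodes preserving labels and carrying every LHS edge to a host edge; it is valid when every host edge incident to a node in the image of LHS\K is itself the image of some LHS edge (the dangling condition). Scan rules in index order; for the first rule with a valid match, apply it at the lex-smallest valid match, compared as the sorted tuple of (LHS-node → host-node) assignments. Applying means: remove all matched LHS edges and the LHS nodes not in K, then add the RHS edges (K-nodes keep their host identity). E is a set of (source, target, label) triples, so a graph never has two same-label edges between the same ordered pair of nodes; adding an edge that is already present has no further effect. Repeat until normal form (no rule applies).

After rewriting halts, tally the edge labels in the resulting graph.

Answer: p:1 r:1

Rewrite trace:
[0] host  ⇒  6 nodes, 4 edges  {1-p->1 1-r->1 2-p->2 4-p->4}
[1] R3 @ {0↦2, 1↦0, 2↦3}  ⇒  4 nodes, 3 edges  {1-p->1 1-r->1 4-p->4}
[2] R3 @ {0↦4, 1↦0, 2↦5}  ⇒  2 nodes, 2 edges  {1-p->1 1-r->1}
halt: no rule applies after step 2
NF edges: [(1, 1, 'p'), (1, 1, 'r')]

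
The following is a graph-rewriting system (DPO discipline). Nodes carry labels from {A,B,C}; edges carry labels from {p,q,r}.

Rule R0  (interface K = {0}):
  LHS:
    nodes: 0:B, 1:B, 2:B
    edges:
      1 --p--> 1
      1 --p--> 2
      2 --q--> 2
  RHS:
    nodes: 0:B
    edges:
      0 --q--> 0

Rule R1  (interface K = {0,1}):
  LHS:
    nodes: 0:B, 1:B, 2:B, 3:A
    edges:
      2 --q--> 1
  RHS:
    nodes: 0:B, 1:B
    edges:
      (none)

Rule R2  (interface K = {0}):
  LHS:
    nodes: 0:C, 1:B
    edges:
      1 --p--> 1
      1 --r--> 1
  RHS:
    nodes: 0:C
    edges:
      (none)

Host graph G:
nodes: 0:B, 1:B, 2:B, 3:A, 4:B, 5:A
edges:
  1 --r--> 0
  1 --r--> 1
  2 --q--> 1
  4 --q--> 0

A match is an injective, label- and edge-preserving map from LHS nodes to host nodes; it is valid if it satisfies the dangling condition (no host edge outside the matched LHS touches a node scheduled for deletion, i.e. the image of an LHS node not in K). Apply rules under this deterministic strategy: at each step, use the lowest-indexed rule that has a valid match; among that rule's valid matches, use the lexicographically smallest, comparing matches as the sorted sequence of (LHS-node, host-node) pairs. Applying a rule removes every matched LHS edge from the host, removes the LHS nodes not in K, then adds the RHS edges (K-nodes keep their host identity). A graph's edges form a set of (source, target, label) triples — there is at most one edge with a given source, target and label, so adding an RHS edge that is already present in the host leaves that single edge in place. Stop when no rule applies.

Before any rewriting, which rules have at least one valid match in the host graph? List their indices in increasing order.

R0: no valid match — LHS pattern not found
R1: 8 valid matches — {0↦0, 1↦1, 2↦2, 3↦3}, {0↦0, 1↦1, 2↦2, 3↦5}, {0↦1, 1↦0, 2↦4, 3↦3} (+5 more)
R2: no valid match — LHS pattern not found

Answer: [R1]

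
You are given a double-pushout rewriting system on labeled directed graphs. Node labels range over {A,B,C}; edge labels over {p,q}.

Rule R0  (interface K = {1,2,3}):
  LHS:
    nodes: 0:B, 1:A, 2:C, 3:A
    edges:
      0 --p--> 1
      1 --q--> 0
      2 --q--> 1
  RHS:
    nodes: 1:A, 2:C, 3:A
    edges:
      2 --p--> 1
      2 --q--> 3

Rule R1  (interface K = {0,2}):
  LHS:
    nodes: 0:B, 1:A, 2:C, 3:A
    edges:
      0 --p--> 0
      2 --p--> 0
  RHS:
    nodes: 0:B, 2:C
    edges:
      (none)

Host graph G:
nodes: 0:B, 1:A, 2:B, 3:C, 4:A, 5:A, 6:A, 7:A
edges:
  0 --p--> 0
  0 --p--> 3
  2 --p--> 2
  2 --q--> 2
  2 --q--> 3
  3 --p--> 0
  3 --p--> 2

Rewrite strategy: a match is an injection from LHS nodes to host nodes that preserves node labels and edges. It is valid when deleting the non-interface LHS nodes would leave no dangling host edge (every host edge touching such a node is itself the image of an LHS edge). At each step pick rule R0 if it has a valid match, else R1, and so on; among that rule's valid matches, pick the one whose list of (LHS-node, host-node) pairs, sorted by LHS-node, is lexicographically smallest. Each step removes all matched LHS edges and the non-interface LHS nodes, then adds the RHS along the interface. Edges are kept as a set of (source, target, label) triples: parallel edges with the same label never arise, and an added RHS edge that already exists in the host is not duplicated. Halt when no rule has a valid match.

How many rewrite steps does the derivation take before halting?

Answer: 2

Rewrite trace:
initial: |V|=8 |E|=7  E = 0-p->0 0-p->3 2-p->2 2-q->2 2-q->3 3-p->0 3-p->2
step 1: apply R1 at {0↦0, 1↦1, 2↦3, 3↦4}  → |V|=6 |E|=5  E = 0-p->3 2-p->2 2-q->2 2-q->3 3-p->2
step 2: apply R1 at {0↦2, 1↦5, 2↦3, 3↦6}  → |V|=4 |E|=3  E = 0-p->3 2-q->2 2-q->3
halt: no rule applies after step 2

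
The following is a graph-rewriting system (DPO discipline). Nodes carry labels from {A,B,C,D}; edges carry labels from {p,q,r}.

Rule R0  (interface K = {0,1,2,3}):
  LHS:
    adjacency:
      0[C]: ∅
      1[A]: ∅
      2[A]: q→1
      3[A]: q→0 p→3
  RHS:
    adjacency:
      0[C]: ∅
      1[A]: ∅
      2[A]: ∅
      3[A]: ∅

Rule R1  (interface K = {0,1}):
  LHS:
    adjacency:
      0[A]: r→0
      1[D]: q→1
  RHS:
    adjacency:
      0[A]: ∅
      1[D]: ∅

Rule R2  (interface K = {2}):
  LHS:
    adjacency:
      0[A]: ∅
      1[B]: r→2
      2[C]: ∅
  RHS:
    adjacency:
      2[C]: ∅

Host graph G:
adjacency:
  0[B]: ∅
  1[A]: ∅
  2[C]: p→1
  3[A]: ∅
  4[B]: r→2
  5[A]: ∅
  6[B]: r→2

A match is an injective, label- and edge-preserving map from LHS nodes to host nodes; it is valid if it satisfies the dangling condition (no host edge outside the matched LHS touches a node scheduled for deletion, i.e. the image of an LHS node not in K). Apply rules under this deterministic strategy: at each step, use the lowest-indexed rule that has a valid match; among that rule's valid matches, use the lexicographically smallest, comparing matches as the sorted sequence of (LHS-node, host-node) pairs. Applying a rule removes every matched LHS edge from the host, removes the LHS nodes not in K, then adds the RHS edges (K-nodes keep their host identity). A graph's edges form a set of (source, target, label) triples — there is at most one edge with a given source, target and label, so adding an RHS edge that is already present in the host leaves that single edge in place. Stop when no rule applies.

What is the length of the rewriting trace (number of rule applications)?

Answer: 2

Rewrite trace:
initial: |V|=7 |E|=3  E = 2-p->1 4-r->2 6-r->2
step 1: apply R2 at {0↦3, 1↦4, 2↦2}  → |V|=5 |E|=2  E = 2-p->1 6-r->2
step 2: apply R2 at {0↦5, 1↦6, 2↦2}  → |V|=3 |E|=1  E = 2-p->1
halt: no rule applies after step 2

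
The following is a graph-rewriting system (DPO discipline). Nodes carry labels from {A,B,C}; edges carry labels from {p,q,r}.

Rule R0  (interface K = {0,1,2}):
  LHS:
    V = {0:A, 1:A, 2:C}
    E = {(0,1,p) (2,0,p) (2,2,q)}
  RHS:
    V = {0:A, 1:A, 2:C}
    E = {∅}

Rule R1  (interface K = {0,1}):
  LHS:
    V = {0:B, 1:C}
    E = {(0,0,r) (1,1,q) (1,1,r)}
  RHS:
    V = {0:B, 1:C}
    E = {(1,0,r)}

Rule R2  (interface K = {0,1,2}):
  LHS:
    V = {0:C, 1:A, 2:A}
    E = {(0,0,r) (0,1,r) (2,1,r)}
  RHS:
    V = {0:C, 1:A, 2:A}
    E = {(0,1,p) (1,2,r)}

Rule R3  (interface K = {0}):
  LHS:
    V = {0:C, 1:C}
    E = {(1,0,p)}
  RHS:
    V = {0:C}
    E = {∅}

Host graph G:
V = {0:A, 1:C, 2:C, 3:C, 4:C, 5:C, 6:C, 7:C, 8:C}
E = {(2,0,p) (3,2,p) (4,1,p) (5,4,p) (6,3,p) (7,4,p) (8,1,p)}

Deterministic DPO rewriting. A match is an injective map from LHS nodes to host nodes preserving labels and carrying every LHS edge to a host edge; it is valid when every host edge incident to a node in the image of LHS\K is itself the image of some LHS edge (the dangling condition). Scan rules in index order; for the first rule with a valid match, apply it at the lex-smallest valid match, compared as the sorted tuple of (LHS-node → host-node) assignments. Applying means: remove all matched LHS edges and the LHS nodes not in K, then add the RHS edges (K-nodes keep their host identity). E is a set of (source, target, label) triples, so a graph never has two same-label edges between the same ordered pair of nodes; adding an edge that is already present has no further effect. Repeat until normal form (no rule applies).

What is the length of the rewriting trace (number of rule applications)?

[0] host  ⇒  9 nodes, 7 edges  {2-p->0 3-p->2 4-p->1 5-p->4 6-p->3 7-p->4 8-p->1}
[1] R3 @ {0↦1, 1↦8}  ⇒  8 nodes, 6 edges  {2-p->0 3-p->2 4-p->1 5-p->4 6-p->3 7-p->4}
[2] R3 @ {0↦3, 1↦6}  ⇒  7 nodes, 5 edges  {2-p->0 3-p->2 4-p->1 5-p->4 7-p->4}
[3] R3 @ {0↦2, 1↦3}  ⇒  6 nodes, 4 edges  {2-p->0 4-p->1 5-p->4 7-p->4}
[4] R3 @ {0↦4, 1↦5}  ⇒  5 nodes, 3 edges  {2-p->0 4-p->1 7-p->4}
[5] R3 @ {0↦4, 1↦7}  ⇒  4 nodes, 2 edges  {2-p->0 4-p->1}
[6] R3 @ {0↦1, 1↦4}  ⇒  3 nodes, 1 edges  {2-p->0}
final graph: no rule applies after step 6

Answer: 6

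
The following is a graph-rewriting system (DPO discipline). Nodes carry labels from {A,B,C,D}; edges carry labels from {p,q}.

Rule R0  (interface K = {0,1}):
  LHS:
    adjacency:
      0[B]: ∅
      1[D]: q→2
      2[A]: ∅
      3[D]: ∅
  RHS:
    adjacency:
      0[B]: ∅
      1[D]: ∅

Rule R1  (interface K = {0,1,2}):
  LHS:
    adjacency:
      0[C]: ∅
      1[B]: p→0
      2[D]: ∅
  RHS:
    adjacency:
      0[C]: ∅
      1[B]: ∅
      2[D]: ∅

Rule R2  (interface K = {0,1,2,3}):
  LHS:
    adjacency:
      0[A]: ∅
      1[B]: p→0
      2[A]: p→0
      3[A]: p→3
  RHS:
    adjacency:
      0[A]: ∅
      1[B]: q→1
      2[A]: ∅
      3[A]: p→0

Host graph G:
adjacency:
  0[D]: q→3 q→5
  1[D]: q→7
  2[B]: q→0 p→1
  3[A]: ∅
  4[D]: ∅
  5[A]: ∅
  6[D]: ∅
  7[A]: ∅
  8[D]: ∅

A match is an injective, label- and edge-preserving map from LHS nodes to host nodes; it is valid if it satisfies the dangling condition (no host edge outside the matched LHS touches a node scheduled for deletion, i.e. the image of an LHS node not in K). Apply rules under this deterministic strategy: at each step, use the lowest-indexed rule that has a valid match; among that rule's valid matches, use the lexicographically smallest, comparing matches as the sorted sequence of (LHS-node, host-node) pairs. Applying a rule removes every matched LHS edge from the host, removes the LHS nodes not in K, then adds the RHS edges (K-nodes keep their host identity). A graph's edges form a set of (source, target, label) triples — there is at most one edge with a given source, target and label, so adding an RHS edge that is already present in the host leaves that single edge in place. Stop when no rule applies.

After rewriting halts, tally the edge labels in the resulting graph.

start.  V:9 E:5  edges: 0-q->3 0-q->5 1-q->7 2-q->0 2-p->1
1. fire R0 via {0↦2, 1↦0, 2↦3, 3↦4}  →  V:7 E:4  edges: 0-q->5 1-q->7 2-q->0 2-p->1
2. fire R0 via {0↦2, 1↦0, 2↦5, 3↦6}  →  V:5 E:3  edges: 1-q->7 2-q->0 2-p->1
3. fire R0 via {0↦2, 1↦1, 2↦7, 3↦8}  →  V:3 E:2  edges: 2-q->0 2-p->1
normal form: no rule applies after step 3
NF edges: [(2, 0, 'q'), (2, 1, 'p')]

Answer: p:1 q:1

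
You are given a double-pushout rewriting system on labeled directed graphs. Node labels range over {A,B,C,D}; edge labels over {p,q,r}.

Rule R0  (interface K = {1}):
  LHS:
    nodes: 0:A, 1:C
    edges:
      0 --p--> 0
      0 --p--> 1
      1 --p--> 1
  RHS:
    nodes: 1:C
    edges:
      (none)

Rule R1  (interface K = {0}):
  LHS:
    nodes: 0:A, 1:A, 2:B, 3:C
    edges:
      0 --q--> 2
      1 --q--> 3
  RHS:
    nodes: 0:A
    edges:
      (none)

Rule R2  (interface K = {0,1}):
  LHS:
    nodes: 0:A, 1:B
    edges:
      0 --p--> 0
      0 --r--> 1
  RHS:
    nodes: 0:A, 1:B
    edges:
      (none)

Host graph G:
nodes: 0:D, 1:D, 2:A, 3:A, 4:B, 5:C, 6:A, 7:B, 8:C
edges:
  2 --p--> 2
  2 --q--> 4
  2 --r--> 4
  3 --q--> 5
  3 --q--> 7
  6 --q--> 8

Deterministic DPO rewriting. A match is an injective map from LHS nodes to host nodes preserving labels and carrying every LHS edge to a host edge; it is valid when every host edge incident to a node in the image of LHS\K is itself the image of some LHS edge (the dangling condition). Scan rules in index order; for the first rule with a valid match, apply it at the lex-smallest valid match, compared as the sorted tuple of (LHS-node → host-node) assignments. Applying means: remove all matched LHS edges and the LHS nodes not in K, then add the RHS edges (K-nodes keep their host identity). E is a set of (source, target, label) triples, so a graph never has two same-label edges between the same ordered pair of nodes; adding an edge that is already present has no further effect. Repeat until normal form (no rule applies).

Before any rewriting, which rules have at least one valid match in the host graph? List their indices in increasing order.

Answer: [R1,R2]

Steps:
R0: no valid match — LHS pattern not found
R1: 1 valid match — {0↦3, 1↦6, 2↦7, 3↦8}
R2: 1 valid match — {0↦2, 1↦4}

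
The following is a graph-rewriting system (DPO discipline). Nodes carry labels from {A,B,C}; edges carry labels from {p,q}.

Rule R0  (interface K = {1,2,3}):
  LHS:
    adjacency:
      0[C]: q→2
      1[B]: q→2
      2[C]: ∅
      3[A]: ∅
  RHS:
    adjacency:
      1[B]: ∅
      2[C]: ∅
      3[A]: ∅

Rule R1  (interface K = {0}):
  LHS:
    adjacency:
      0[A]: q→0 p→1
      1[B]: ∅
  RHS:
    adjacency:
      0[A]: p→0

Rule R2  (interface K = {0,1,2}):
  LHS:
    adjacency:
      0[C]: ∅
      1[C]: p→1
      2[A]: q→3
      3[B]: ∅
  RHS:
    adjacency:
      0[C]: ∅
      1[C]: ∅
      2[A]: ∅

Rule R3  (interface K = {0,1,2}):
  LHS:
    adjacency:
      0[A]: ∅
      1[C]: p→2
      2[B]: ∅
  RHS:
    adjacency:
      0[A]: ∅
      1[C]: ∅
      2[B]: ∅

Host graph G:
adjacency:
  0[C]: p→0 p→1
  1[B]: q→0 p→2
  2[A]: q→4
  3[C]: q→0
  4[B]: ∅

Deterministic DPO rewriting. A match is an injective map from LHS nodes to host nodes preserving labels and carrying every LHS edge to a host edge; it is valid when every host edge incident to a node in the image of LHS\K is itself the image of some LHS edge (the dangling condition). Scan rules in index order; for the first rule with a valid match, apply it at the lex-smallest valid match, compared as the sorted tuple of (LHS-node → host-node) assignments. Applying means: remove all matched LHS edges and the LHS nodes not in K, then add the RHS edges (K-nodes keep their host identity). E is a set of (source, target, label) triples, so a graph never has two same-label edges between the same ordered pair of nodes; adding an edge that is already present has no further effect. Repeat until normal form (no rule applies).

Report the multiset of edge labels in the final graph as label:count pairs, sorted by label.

initial: |V|=5 |E|=6  E = 0-p->0 0-p->1 1-q->0 1-p->2 2-q->4 3-q->0
step 1: apply R0 at {0↦3, 1↦1, 2↦0, 3↦2}  → |V|=4 |E|=4  E = 0-p->0 0-p->1 1-p->2 2-q->4
step 2: apply R3 at {0↦2, 1↦0, 2↦1}  → |V|=4 |E|=3  E = 0-p->0 1-p->2 2-q->4
normal form: no rule applies after step 2
NF edges: [(0, 0, 'p'), (1, 2, 'p'), (2, 4, 'q')]

Answer: p:2 q:1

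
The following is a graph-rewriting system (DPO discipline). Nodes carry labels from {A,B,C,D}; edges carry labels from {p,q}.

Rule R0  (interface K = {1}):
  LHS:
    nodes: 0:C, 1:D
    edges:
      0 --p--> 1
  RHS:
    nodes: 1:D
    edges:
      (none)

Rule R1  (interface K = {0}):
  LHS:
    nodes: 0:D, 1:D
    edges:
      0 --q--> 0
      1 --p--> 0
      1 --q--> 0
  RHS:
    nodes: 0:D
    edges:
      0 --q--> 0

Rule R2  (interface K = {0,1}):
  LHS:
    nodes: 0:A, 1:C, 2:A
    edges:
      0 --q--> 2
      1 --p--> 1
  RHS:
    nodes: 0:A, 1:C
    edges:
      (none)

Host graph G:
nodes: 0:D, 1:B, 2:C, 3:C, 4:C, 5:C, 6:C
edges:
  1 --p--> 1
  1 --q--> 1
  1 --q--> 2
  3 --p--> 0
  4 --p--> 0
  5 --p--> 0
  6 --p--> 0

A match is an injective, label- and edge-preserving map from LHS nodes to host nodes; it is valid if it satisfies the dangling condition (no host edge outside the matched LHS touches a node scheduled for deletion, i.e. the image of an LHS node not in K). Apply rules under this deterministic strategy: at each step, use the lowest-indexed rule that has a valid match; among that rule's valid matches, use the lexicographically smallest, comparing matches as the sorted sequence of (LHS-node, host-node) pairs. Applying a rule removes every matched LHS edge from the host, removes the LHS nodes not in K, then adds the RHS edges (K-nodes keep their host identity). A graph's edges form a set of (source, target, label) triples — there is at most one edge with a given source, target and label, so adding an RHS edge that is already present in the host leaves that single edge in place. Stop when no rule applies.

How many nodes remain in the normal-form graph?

start.  V:7 E:7  edges: 1-p->1 1-q->1 1-q->2 3-p->0 4-p->0 5-p->0 6-p->0
1. fire R0 via {0↦3, 1↦0}  →  V:6 E:6  edges: 1-p->1 1-q->1 1-q->2 4-p->0 5-p->0 6-p->0
2. fire R0 via {0↦4, 1↦0}  →  V:5 E:5  edges: 1-p->1 1-q->1 1-q->2 5-p->0 6-p->0
3. fire R0 via {0↦5, 1↦0}  →  V:4 E:4  edges: 1-p->1 1-q->1 1-q->2 6-p->0
4. fire R0 via {0↦6, 1↦0}  →  V:3 E:3  edges: 1-p->1 1-q->1 1-q->2
normal form: no rule applies after step 4
NF nodes: {0:D, 1:B, 2:C}

Answer: 3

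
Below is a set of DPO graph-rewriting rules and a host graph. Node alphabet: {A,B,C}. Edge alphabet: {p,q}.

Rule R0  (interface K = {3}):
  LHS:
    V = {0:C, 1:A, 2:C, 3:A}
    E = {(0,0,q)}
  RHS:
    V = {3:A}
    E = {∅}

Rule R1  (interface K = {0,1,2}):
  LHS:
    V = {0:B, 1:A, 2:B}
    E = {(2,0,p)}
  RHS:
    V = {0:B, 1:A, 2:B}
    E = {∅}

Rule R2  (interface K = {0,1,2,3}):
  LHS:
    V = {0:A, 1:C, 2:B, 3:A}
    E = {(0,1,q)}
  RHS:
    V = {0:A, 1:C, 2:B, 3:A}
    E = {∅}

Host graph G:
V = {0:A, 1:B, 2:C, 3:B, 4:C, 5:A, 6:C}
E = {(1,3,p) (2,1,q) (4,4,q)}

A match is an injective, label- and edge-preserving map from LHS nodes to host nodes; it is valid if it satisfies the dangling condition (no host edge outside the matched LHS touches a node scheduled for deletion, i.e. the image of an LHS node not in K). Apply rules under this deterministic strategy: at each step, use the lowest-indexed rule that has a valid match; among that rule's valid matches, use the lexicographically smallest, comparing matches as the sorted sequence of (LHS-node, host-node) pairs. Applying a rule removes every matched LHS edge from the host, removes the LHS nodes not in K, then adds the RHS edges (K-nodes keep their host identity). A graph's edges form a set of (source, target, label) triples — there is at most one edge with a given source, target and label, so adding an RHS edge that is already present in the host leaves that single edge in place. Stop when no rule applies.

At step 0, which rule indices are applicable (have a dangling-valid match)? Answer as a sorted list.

R0: 2 valid matches — {0↦4, 1↦0, 2↦6, 3↦5}, {0↦4, 1↦5, 2↦6, 3↦0}
R1: 2 valid matches — {0↦3, 1↦0, 2↦1}, {0↦3, 1↦5, 2↦1}
R2: no valid match — LHS pattern not found

Answer: [R0,R1]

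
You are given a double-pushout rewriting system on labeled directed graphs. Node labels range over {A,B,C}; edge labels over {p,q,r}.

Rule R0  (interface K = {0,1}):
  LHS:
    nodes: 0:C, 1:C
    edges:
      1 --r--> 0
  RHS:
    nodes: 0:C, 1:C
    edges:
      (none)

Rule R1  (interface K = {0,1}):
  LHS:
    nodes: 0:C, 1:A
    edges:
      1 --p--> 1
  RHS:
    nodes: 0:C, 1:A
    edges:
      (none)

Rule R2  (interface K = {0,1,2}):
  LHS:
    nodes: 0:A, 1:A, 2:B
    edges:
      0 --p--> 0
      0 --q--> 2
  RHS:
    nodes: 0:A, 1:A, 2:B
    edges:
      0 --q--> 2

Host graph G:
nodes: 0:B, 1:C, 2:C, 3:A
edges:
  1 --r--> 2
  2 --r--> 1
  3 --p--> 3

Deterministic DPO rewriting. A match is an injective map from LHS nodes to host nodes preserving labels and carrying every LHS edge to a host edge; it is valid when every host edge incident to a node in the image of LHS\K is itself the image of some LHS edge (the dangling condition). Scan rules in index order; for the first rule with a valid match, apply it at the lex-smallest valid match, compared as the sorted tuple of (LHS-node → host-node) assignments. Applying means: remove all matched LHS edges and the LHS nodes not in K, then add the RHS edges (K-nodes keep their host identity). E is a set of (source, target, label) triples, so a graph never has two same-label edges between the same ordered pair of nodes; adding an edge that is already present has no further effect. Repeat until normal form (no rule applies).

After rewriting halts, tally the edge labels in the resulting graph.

Answer: (no edges)

Derivation:
start.  V:4 E:3  edges: 1-r->2 2-r->1 3-p->3
1. fire R0 via {0↦1, 1↦2}  →  V:4 E:2  edges: 1-r->2 3-p->3
2. fire R0 via {0↦2, 1↦1}  →  V:4 E:1  edges: 3-p->3
3. fire R1 via {0↦1, 1↦3}  →  V:4 E:0  edges: ∅
normal form: no rule applies after step 3
NF edges: []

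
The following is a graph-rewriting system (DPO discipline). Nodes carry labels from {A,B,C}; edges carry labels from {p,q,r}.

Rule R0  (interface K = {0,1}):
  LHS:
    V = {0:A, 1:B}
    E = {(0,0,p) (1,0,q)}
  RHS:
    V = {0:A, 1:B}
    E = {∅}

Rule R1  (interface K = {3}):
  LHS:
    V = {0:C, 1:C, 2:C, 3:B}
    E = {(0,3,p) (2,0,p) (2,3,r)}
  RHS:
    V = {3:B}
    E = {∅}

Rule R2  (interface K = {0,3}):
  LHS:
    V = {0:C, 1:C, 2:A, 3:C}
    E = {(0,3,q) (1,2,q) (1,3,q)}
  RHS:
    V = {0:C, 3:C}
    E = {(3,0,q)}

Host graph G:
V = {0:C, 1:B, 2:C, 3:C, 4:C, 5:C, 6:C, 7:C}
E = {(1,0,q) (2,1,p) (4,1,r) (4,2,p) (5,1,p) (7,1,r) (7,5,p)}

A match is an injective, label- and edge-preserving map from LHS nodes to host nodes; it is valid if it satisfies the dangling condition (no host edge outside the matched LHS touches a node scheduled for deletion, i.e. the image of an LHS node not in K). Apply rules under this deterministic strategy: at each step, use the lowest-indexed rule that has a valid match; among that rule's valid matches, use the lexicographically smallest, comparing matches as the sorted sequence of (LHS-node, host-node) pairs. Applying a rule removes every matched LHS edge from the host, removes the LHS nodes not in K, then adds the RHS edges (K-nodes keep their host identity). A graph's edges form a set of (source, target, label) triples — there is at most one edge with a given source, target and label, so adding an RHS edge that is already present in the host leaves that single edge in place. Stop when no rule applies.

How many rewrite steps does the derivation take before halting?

start.  V:8 E:7  edges: 1-q->0 2-p->1 4-r->1 4-p->2 5-p->1 7-r->1 7-p->5
1. fire R1 via {0↦2, 1↦3, 2↦4, 3↦1}  →  V:5 E:4  edges: 1-q->0 5-p->1 7-r->1 7-p->5
2. fire R1 via {0↦5, 1↦6, 2↦7, 3↦1}  →  V:2 E:1  edges: 1-q->0
final graph: no rule applies after step 2

Answer: 2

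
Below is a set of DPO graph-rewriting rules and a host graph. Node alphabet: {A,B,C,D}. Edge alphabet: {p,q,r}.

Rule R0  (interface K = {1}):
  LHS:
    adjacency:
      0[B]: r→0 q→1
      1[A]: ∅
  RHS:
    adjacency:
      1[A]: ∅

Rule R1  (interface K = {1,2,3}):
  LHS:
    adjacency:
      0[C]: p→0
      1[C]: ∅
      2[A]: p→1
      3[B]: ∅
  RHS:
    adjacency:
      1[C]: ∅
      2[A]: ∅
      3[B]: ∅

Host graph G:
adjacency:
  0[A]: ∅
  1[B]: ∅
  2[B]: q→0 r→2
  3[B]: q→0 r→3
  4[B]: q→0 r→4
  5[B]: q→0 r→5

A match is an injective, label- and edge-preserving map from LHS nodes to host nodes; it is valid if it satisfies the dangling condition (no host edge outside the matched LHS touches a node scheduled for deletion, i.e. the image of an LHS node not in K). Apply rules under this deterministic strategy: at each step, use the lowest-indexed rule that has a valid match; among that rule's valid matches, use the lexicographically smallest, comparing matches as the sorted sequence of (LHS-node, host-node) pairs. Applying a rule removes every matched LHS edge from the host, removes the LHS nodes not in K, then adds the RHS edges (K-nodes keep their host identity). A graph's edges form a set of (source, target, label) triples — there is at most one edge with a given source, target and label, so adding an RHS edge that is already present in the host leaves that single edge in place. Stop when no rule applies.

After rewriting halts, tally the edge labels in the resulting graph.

Answer: (no edges)

Derivation:
[0] host  ⇒  6 nodes, 8 edges  {2-q->0 2-r->2 3-q->0 3-r->3 4-q->0 4-r->4 5-q->0 5-r->5}
[1] R0 @ {0↦2, 1↦0}  ⇒  5 nodes, 6 edges  {3-q->0 3-r->3 4-q->0 4-r->4 5-q->0 5-r->5}
[2] R0 @ {0↦3, 1↦0}  ⇒  4 nodes, 4 edges  {4-q->0 4-r->4 5-q->0 5-r->5}
[3] R0 @ {0↦4, 1↦0}  ⇒  3 nodes, 2 edges  {5-q->0 5-r->5}
[4] R0 @ {0↦5, 1↦0}  ⇒  2 nodes, 0 edges  {∅}
normal form: no rule applies after step 4
NF edges: []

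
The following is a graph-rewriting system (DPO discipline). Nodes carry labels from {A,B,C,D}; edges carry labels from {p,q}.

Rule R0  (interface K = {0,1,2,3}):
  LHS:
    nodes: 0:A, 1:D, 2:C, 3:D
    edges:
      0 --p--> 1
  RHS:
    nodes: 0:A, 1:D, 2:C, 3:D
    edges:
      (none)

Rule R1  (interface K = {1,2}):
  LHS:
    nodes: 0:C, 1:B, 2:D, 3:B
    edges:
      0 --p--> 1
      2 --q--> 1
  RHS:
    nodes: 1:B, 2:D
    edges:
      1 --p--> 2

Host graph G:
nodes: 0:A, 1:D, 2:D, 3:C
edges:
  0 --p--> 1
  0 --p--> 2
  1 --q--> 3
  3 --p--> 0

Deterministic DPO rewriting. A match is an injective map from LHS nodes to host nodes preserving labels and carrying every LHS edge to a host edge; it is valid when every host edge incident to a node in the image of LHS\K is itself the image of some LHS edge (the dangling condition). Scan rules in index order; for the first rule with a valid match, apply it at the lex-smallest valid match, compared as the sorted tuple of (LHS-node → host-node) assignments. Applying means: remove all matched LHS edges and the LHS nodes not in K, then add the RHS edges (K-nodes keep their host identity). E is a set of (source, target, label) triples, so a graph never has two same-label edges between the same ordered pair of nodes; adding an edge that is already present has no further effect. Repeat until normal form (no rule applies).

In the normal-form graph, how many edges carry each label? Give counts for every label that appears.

Answer: p:1 q:1

Steps:
start.  V:4 E:4  edges: 0-p->1 0-p->2 1-q->3 3-p->0
1. fire R0 via {0↦0, 1↦1, 2↦3, 3↦2}  →  V:4 E:3  edges: 0-p->2 1-q->3 3-p->0
2. fire R0 via {0↦0, 1↦2, 2↦3, 3↦1}  →  V:4 E:2  edges: 1-q->3 3-p->0
normal form: no rule applies after step 2
NF edges: [(1, 3, 'q'), (3, 0, 'p')]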